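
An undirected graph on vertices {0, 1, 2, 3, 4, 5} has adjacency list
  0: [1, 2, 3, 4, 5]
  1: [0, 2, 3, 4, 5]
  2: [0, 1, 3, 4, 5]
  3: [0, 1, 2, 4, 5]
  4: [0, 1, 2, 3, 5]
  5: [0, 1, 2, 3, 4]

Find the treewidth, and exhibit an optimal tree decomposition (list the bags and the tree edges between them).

Treewidth 5.
One such decomposition:
Bags: B1 = {0, 1, 2, 3, 4, 5}
Tree: (single bag)

A single bag containing all 6 vertices is trivially a valid decomposition of width 5. On the other hand G contains the 6-clique {0, 1, 2, 3, 4, 5}. A clique must lie in a single bag of any decomposition, so no decomposition can have width below 5. The upper and lower bounds meet at 5, so that is the treewidth.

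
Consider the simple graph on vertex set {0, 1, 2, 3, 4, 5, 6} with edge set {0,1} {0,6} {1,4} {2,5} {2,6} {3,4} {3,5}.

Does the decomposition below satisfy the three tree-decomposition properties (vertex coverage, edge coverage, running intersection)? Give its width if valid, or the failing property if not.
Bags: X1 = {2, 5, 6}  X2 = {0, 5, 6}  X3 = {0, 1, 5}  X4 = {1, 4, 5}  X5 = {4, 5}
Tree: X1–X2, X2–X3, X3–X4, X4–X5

No — vertex 3 appears in no bag.

A tree decomposition must satisfy three properties: every vertex lies in some bag; for every edge, both endpoints lie together in some bag; and for every vertex, the bags containing it form a connected subtree. Here vertex 3 appears in no bag, so the decomposition is invalid.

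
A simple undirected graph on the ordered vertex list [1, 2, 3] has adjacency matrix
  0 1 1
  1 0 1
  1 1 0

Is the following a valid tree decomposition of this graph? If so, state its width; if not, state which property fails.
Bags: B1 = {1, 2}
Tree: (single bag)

No — vertex 3 appears in no bag.

A tree decomposition must satisfy three properties: every vertex lies in some bag; for every edge, both endpoints lie together in some bag; and for every vertex, the bags containing it form a connected subtree. Here vertex 3 appears in no bag, so the decomposition is invalid.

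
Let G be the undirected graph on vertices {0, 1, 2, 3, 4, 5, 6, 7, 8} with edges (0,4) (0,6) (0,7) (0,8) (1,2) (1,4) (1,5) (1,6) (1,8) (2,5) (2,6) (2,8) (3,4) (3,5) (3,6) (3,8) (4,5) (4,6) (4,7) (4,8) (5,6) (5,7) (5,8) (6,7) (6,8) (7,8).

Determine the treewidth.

A width-4 tree decomposition is:
Bags: B1 = {1, 4, 5, 6, 8}  B2 = {1, 2, 5, 6, 8}  B3 = {4, 5, 6, 7, 8}  B4 = {3, 4, 5, 6, 8}  B5 = {0, 4, 6, 7, 8}
Tree: B1–B2, B1–B3, B3–B4, B3–B5
The largest bag has 5 vertices, giving width 4; this decomposition certifies tw(G) ≤ 4. On the other hand G contains the 5-clique {1, 2, 5, 6, 8}. A clique must lie in a single bag of any decomposition, so no decomposition can have width below 4. Hence tw(G) = 4 exactly.

4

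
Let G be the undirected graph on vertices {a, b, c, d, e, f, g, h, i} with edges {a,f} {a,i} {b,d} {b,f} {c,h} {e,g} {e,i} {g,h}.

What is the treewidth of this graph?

A width-1 tree decomposition is:
Bags: B1 = {c, h}  B2 = {g, h}  B3 = {e, g}  B4 = {e, i}  B5 = {a, i}  B6 = {a, f}  B7 = {b, f}  B8 = {b, d}
Tree: B1–B2, B2–B3, B3–B4, B4–B5, B5–B6, B6–B7, B7–B8
Each bag holds 2 vertices, so the decomposition has width 1, which upper-bounds the treewidth. G has an edge, so its treewidth is at least 1. Hence tw(G) = 1 exactly.

1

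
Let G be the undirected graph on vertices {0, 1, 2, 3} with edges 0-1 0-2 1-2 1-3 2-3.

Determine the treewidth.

2

A width-2 tree decomposition is:
Bags: B1 = {0, 1, 2}  B2 = {1, 2, 3}
Tree: B1–B2
Each bag holds 3 vertices, so the decomposition has width 2, which upper-bounds the treewidth. On the other hand G contains the 3-clique {0, 1, 2}. A clique must lie in a single bag of any decomposition, so no decomposition can have width below 2. Combining the bounds, tw(G) = 2.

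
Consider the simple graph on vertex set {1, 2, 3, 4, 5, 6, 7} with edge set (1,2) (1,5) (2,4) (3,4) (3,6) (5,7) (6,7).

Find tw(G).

2

A width-2 tree decomposition is:
Bags: B1 = {5, 6, 7}  B2 = {1, 5, 6}  B3 = {1, 2, 6}  B4 = {2, 4, 6}  B5 = {3, 4, 6}
Tree: B1–B2, B2–B3, B3–B4, B4–B5
Each bag holds 3 vertices, so the decomposition has width 2, which upper-bounds the treewidth. Since 6–7–5–1–2–4–3–6 is a cycle in G, G is not acyclic. Forests are exactly the graphs of treewidth ≤ 1, so tw(G) ≥ 2. The upper and lower bounds meet at 2, so that is the treewidth.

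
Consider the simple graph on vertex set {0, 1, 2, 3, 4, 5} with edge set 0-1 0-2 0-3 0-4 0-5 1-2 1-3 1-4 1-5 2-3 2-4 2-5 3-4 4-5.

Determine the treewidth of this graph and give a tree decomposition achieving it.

Treewidth 4.
One optimal decomposition is:
Bags: B1 = {0, 1, 2, 3, 4}  B2 = {0, 1, 2, 4, 5}
Tree: B1–B2

The largest bag has 5 vertices, giving width 4; this decomposition certifies tw(G) ≤ 4. On the other hand G contains the 5-clique {0, 1, 2, 3, 4}. A clique must lie in a single bag of any decomposition, so no decomposition can have width below 4. Combining the bounds, tw(G) = 4.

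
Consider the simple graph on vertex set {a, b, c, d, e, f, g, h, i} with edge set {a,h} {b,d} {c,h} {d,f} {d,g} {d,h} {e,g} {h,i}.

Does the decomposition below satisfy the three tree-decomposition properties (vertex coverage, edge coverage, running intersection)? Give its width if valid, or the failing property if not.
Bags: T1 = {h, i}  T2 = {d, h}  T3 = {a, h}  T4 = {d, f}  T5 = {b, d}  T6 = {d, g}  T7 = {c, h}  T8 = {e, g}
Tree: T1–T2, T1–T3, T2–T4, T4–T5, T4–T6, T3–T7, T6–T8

Yes; width 1.

Checking the three conditions: (i) the bags cover all of {a, b, c, d, e, f, g, h, i}; (ii) for each edge, some bag contains both endpoints; (iii) the bags containing any fixed vertex form a subtree. All hold, so the decomposition is valid with width 2 − 1 = 1.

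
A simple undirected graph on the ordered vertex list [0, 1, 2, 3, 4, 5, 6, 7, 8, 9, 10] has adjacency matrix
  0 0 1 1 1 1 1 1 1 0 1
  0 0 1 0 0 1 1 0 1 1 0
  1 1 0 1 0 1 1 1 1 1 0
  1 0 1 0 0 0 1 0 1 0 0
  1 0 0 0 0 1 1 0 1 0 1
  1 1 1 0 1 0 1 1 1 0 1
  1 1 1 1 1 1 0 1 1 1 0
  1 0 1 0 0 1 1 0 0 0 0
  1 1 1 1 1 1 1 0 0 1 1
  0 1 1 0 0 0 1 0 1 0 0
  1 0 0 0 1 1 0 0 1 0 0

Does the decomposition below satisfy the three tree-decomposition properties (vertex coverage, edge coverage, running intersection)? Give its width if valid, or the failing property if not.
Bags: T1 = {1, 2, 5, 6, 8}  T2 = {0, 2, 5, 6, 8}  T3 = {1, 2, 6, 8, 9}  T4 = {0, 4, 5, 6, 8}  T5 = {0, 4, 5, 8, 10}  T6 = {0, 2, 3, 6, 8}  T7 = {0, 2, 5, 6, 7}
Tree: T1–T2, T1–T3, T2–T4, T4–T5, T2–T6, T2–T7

Every vertex of G appears in some bag (union = {0, 1, 2, 3, 4, 5, 6, 7, 8, 9, 10}); every edge is covered by a bag; and for each vertex v the set of bags containing v is connected in the bag tree. The decomposition is therefore valid. The largest bag has 5 vertices, so the width is 4.

Yes; width 4.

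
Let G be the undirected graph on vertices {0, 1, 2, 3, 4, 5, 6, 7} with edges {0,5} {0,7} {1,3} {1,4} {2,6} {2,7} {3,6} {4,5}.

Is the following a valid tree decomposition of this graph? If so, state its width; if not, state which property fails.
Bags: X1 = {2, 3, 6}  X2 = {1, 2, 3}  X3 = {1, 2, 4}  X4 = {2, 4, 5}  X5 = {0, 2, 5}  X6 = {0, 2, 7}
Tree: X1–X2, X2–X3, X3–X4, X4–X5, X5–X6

Yes; width 2.

Every vertex of G appears in some bag (union = {0, 1, 2, 3, 4, 5, 6, 7}); every edge is covered by a bag; and for each vertex v the set of bags containing v is connected in the bag tree. The decomposition is therefore valid. The largest bag has 3 vertices, so the width is 2.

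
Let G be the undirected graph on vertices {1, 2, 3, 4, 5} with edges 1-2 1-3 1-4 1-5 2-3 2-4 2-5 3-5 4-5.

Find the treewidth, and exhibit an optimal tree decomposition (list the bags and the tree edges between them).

Treewidth 3.
Bags: B1 = {1, 2, 4, 5}  B2 = {1, 2, 3, 5}
Tree: B1–B2

Every bag has size at most 4, so the width is 4 − 1 = 3 and tw(G) ≤ 3. Conversely, {1, 2, 3, 5} is a clique of size 4, and the vertices of any clique must share a bag in every tree decomposition; so some bag has ≥ 4 vertices and tw(G) ≥ 3. Hence tw(G) = 3 exactly.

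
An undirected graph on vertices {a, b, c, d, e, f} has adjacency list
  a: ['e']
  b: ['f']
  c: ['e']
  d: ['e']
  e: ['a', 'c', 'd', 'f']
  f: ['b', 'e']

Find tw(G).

1

A width-1 tree decomposition is:
Bags: B1 = {e, f}  B2 = {a, e}  B3 = {c, e}  B4 = {d, e}  B5 = {b, f}
Tree: B1–B2, B1–B3, B2–B4, B1–B5
Each bag holds 2 vertices, so the decomposition has width 1, which upper-bounds the treewidth. Any graph with an edge has treewidth ≥ 1, and G has the edge f–e. The upper and lower bounds meet at 1, so that is the treewidth.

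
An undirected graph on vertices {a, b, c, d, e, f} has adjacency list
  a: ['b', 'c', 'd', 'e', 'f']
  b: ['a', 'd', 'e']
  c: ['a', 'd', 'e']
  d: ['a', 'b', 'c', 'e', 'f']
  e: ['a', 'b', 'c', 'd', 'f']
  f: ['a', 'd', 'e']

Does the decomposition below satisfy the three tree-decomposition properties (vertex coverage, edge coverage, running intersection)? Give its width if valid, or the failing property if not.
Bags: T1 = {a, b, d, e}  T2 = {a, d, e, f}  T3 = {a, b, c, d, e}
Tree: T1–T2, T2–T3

A tree decomposition must satisfy three properties: every vertex lies in some bag; for every edge, both endpoints lie together in some bag; and for every vertex, the bags containing it form a connected subtree. Here bags containing vertex b are not connected in the tree, so the decomposition is invalid.

No — bags containing vertex b are not connected in the tree.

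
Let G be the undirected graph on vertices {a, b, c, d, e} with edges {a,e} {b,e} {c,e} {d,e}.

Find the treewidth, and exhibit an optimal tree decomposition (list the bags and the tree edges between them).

Treewidth 1.
Bags: B1 = {c, e}  B2 = {b, e}  B3 = {a, e}  B4 = {d, e}
Tree: B1–B2, B2–B3, B3–B4

Every bag has size at most 2, so the width is 2 − 1 = 1 and tw(G) ≤ 1. Any graph with an edge has treewidth ≥ 1, and G has the edge c–e. The upper and lower bounds meet at 1, so that is the treewidth.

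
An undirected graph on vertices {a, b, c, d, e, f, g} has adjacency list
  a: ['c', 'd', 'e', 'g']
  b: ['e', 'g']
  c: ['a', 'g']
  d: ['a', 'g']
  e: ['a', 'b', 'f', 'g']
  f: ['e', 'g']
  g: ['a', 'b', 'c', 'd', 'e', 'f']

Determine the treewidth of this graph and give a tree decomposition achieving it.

Each bag holds 3 vertices, so the decomposition has width 2, which upper-bounds the treewidth. Conversely, {a, d, g} is a clique of size 3, and the vertices of any clique must share a bag in every tree decomposition; so some bag has ≥ 3 vertices and tw(G) ≥ 2. Hence tw(G) = 2 exactly.

Treewidth 2.
Bags: B1 = {a, c, g}  B2 = {a, e, g}  B3 = {b, e, g}  B4 = {a, d, g}  B5 = {e, f, g}
Tree: B1–B2, B2–B3, B1–B4, B2–B5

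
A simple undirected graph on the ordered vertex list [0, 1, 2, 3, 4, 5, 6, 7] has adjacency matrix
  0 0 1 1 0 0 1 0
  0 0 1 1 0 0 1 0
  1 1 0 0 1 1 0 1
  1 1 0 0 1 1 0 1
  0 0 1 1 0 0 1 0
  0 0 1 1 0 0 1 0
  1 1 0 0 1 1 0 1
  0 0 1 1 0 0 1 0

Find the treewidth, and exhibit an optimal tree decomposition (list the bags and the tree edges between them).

Each bag holds 4 vertices, so the decomposition has width 3, which upper-bounds the treewidth. For the lower bound: the 4 vertex sets {1,6}, {0,2}, {3}, {4} are disjoint, each induces a connected subgraph, and every pair is joined by at least one edge of G. Contracting each set to a single vertex therefore yields K_{4} as a minor, and since treewidth is minor-monotone, tw(G) ≥ tw(K_{4}) = 3. The upper and lower bounds meet at 3, so that is the treewidth.

Treewidth 3.
One optimal decomposition is:
Bags: B1 = {1, 2, 3, 6}  B2 = {0, 2, 3, 6}  B3 = {2, 3, 4, 6}  B4 = {2, 3, 6, 7}  B5 = {2, 3, 5, 6}
Tree: B1–B2, B2–B3, B3–B4, B4–B5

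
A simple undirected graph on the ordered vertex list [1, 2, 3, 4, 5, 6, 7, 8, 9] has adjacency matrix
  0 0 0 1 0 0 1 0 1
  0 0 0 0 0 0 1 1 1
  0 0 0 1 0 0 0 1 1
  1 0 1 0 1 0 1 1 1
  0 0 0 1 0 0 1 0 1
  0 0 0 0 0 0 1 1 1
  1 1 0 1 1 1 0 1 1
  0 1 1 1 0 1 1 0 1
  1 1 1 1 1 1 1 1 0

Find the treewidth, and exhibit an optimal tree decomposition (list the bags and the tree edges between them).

Treewidth 3.
Bags: B1 = {1, 4, 7, 9}  B2 = {4, 7, 8, 9}  B3 = {2, 7, 8, 9}  B4 = {3, 4, 8, 9}  B5 = {6, 7, 8, 9}  B6 = {4, 5, 7, 9}
Tree: B1–B2, B2–B3, B2–B4, B2–B5, B2–B6

Every bag has size at most 4, so the width is 4 − 1 = 3 and tw(G) ≤ 3. For the lower bound, the 4 vertices {3, 4, 8, 9} are pairwise adjacent, and any tree decomposition puts a clique entirely inside one bag — forcing width ≥ 3. The upper and lower bounds meet at 3, so that is the treewidth.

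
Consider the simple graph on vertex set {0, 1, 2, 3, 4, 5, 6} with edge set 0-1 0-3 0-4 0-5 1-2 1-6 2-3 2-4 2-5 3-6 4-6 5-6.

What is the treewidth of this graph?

A width-3 tree decomposition is:
Bags: B1 = {0, 2, 4, 6}  B2 = {0, 2, 5, 6}  B3 = {0, 2, 3, 6}  B4 = {0, 1, 2, 6}
Tree: B1–B2, B2–B3, B3–B4
Each bag holds 4 vertices, so the decomposition has width 3, which upper-bounds the treewidth. For the lower bound: the 4 vertex sets {4,6}, {0,5}, {2}, {3} are disjoint, each induces a connected subgraph, and every pair is joined by at least one edge of G. Contracting each set to a single vertex therefore yields K_{4} as a minor, and since treewidth is minor-monotone, tw(G) ≥ tw(K_{4}) = 3. Hence tw(G) = 3 exactly.

3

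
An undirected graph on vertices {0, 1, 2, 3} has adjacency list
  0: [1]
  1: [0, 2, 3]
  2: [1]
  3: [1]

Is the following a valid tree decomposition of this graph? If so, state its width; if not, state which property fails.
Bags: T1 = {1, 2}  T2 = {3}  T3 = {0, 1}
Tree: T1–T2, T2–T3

A tree decomposition must satisfy three properties: every vertex lies in some bag; for every edge, both endpoints lie together in some bag; and for every vertex, the bags containing it form a connected subtree. Here edge (1,3) lies in no bag, so the decomposition is invalid.

No — edge (1,3) lies in no bag.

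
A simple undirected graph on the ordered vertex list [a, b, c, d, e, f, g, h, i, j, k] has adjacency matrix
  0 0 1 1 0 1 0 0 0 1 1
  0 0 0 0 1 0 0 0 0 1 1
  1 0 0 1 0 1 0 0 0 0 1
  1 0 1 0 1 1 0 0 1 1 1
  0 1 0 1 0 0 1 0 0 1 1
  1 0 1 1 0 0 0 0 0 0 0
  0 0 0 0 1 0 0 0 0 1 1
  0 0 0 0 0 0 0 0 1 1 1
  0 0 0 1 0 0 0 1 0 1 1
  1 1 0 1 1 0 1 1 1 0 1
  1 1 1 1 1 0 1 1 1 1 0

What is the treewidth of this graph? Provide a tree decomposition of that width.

Treewidth 3.
One optimal decomposition is:
Bags: B1 = {d, i, j, k}  B2 = {a, d, j, k}  B3 = {d, e, j, k}  B4 = {e, g, j, k}  B5 = {h, i, j, k}  B6 = {a, c, d, k}  B7 = {b, e, j, k}  B8 = {a, c, d, f}
Tree: B1–B2, B1–B3, B3–B4, B1–B5, B2–B6, B3–B7, B6–B8

Every bag has size at most 4, so the width is 4 − 1 = 3 and tw(G) ≤ 3. For the lower bound, the 4 vertices {a, c, d, f} are pairwise adjacent, and any tree decomposition puts a clique entirely inside one bag — forcing width ≥ 3. Hence tw(G) = 3 exactly.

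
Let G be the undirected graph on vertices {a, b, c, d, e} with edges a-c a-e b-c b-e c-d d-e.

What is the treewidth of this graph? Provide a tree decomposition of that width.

Treewidth 2.
One optimal decomposition is:
Bags: B1 = {a, c, e}  B2 = {c, d, e}  B3 = {b, c, e}
Tree: B1–B2, B2–B3

Every bag has size at most 3, so the width is 3 − 1 = 2 and tw(G) ≤ 2. Since c–a–e–d–c is a cycle in G, G is not acyclic. Forests are exactly the graphs of treewidth ≤ 1, so tw(G) ≥ 2. Therefore the treewidth is 2.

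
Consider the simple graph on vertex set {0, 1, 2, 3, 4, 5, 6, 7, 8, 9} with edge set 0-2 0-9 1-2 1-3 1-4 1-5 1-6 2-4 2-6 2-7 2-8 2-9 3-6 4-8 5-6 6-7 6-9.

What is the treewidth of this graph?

2

A width-2 tree decomposition is:
Bags: B1 = {1, 2, 4}  B2 = {1, 2, 6}  B3 = {2, 6, 9}  B4 = {2, 4, 8}  B5 = {1, 3, 6}  B6 = {1, 5, 6}  B7 = {0, 2, 9}  B8 = {2, 6, 7}
Tree: B1–B2, B2–B3, B1–B4, B2–B5, B2–B6, B3–B7, B3–B8
The largest bag has 3 vertices, giving width 2; this decomposition certifies tw(G) ≤ 2. For the lower bound, the 3 vertices {0, 2, 9} are pairwise adjacent, and any tree decomposition puts a clique entirely inside one bag — forcing width ≥ 2. Combining the bounds, tw(G) = 2.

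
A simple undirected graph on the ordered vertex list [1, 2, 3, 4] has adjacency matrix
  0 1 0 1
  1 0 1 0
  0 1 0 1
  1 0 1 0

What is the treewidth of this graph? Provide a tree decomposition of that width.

The largest bag has 3 vertices, giving width 2; this decomposition certifies tw(G) ≤ 2. Since 4–3–2–1–4 is a cycle in G, G is not acyclic. Forests are exactly the graphs of treewidth ≤ 1, so tw(G) ≥ 2. The upper and lower bounds meet at 2, so that is the treewidth.

Treewidth 2.
One such decomposition:
Bags: B1 = {2, 3, 4}  B2 = {1, 2, 4}
Tree: B1–B2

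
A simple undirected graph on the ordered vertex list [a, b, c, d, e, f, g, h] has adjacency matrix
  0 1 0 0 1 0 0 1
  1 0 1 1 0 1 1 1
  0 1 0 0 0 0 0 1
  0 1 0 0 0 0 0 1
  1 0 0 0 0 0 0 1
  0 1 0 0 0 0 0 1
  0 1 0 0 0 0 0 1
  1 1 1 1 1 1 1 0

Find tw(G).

A width-2 tree decomposition is:
Bags: B1 = {b, d, h}  B2 = {b, c, h}  B3 = {a, b, h}  B4 = {b, f, h}  B5 = {b, g, h}  B6 = {a, e, h}
Tree: B1–B2, B2–B3, B3–B4, B1–B5, B3–B6
Every bag has size at most 3, so the width is 3 − 1 = 2 and tw(G) ≤ 2. On the other hand G contains the 3-clique {a, e, h}. A clique must lie in a single bag of any decomposition, so no decomposition can have width below 2. Therefore the treewidth is 2.

2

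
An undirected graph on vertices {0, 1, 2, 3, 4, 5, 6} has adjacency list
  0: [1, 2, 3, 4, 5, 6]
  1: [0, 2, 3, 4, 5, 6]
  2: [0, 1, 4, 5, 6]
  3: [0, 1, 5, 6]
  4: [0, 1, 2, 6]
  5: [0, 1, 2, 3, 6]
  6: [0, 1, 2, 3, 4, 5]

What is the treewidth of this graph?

A width-4 tree decomposition is:
Bags: B1 = {0, 1, 3, 5, 6}  B2 = {0, 1, 2, 5, 6}  B3 = {0, 1, 2, 4, 6}
Tree: B1–B2, B2–B3
The largest bag has 5 vertices, giving width 4; this decomposition certifies tw(G) ≤ 4. Conversely, {0, 1, 2, 4, 6} is a clique of size 5, and the vertices of any clique must share a bag in every tree decomposition; so some bag has ≥ 5 vertices and tw(G) ≥ 4. Combining the bounds, tw(G) = 4.

4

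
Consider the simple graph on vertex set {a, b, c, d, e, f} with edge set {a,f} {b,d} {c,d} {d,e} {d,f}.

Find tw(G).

1

A width-1 tree decomposition is:
Bags: B1 = {d, f}  B2 = {c, d}  B3 = {a, f}  B4 = {d, e}  B5 = {b, d}
Tree: B1–B2, B1–B3, B1–B4, B4–B5
The largest bag has 2 vertices, giving width 1; this decomposition certifies tw(G) ≤ 1. Any graph with an edge has treewidth ≥ 1, and G has the edge f–d. Therefore the treewidth is 1.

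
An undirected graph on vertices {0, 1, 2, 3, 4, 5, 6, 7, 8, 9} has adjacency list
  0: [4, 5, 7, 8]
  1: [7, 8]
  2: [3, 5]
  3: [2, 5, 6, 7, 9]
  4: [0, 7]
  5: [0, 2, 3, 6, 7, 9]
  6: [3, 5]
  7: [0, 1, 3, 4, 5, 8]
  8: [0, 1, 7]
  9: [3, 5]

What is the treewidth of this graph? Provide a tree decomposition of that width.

Each bag holds 3 vertices, so the decomposition has width 2, which upper-bounds the treewidth. For the lower bound, the 3 vertices {0, 7, 8} are pairwise adjacent, and any tree decomposition puts a clique entirely inside one bag — forcing width ≥ 2. Therefore the treewidth is 2.

Treewidth 2.
Bags: B1 = {3, 5, 9}  B2 = {3, 5, 7}  B3 = {0, 5, 7}  B4 = {2, 3, 5}  B5 = {0, 4, 7}  B6 = {3, 5, 6}  B7 = {0, 7, 8}  B8 = {1, 7, 8}
Tree: B1–B2, B2–B3, B2–B4, B3–B5, B4–B6, B3–B7, B7–B8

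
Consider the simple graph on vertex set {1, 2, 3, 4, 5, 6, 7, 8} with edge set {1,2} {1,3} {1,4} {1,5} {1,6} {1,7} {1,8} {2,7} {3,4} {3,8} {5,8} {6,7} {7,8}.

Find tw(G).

2

A width-2 tree decomposition is:
Bags: B1 = {1, 7, 8}  B2 = {1, 3, 8}  B3 = {1, 6, 7}  B4 = {1, 3, 4}  B5 = {1, 5, 8}  B6 = {1, 2, 7}
Tree: B1–B2, B1–B3, B2–B4, B2–B5, B1–B6
Each bag holds 3 vertices, so the decomposition has width 2, which upper-bounds the treewidth. On the other hand G contains the 3-clique {1, 3, 8}. A clique must lie in a single bag of any decomposition, so no decomposition can have width below 2. Therefore the treewidth is 2.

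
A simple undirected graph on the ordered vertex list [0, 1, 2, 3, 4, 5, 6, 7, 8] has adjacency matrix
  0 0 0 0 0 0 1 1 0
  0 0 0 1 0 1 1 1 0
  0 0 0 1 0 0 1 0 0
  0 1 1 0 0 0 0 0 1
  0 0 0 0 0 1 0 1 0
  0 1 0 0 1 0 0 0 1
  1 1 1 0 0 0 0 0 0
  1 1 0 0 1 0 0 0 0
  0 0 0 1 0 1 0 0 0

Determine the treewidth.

3

A width-3 tree decomposition is:
Bags: B1 = {3, 4, 5, 8}  B2 = {1, 3, 4, 5}  B3 = {1, 3, 4, 7}  B4 = {1, 2, 3, 7}  B5 = {1, 2, 6, 7}  B6 = {0, 2, 6, 7}
Tree: B1–B2, B2–B3, B3–B4, B4–B5, B5–B6
The largest bag has 4 vertices, giving width 3; this decomposition certifies tw(G) ≤ 3. For the lower bound: the 4 vertex sets {4,5,8}, {3}, {1}, {0,2,6,7} are disjoint, each induces a connected subgraph, and every pair is joined by at least one edge of G. Contracting each set to a single vertex therefore yields K_{4} as a minor, and since treewidth is minor-monotone, tw(G) ≥ tw(K_{4}) = 3. Hence tw(G) = 3 exactly.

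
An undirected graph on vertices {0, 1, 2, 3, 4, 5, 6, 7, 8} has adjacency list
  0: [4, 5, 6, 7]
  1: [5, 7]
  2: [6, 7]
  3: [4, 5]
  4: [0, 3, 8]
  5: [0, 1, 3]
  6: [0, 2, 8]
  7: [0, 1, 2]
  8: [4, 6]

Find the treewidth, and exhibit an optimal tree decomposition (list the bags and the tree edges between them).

Each bag holds 4 vertices, so the decomposition has width 3, which upper-bounds the treewidth. For the lower bound: the 4 vertex sets {1,2,7}, {6}, {0}, {3,4,5,8} are disjoint, each induces a connected subgraph, and every pair is joined by at least one edge of G. Contracting each set to a single vertex therefore yields K_{4} as a minor, and since treewidth is minor-monotone, tw(G) ≥ tw(K_{4}) = 3. Therefore the treewidth is 3.

Treewidth 3.
Bags: B1 = {1, 2, 6, 7}  B2 = {0, 1, 6, 7}  B3 = {0, 1, 5, 6}  B4 = {0, 5, 6, 8}  B5 = {0, 4, 5, 8}  B6 = {3, 4, 5, 8}
Tree: B1–B2, B2–B3, B3–B4, B4–B5, B5–B6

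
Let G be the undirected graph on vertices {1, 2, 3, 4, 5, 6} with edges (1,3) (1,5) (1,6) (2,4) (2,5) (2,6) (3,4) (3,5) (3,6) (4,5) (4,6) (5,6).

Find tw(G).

A width-3 tree decomposition is:
Bags: B1 = {1, 3, 5, 6}  B2 = {3, 4, 5, 6}  B3 = {2, 4, 5, 6}
Tree: B1–B2, B2–B3
The largest bag has 4 vertices, giving width 3; this decomposition certifies tw(G) ≤ 3. On the other hand G contains the 4-clique {2, 4, 5, 6}. A clique must lie in a single bag of any decomposition, so no decomposition can have width below 3. Hence tw(G) = 3 exactly.

3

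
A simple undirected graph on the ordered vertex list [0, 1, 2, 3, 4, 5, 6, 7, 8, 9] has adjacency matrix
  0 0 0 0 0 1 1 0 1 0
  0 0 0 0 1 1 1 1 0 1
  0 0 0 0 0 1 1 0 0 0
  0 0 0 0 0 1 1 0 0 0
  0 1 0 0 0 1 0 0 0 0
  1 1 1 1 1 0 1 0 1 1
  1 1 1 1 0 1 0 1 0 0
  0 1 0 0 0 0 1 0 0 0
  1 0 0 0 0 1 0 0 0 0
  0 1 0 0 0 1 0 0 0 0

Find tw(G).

A width-2 tree decomposition is:
Bags: B1 = {3, 5, 6}  B2 = {1, 5, 6}  B3 = {1, 5, 9}  B4 = {1, 4, 5}  B5 = {2, 5, 6}  B6 = {0, 5, 6}  B7 = {0, 5, 8}  B8 = {1, 6, 7}
Tree: B1–B2, B2–B3, B2–B4, B2–B5, B1–B6, B6–B7, B2–B8
Each bag holds 3 vertices, so the decomposition has width 2, which upper-bounds the treewidth. For the lower bound, the 3 vertices {0, 5, 8} are pairwise adjacent, and any tree decomposition puts a clique entirely inside one bag — forcing width ≥ 2. The upper and lower bounds meet at 2, so that is the treewidth.

2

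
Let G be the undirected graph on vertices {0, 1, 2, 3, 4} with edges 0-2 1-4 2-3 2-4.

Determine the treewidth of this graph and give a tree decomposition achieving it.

Treewidth 1.
Bags: B1 = {2, 4}  B2 = {2, 3}  B3 = {0, 2}  B4 = {1, 4}
Tree: B1–B2, B1–B3, B1–B4

Each bag holds 2 vertices, so the decomposition has width 1, which upper-bounds the treewidth. G has an edge, so its treewidth is at least 1. Therefore the treewidth is 1.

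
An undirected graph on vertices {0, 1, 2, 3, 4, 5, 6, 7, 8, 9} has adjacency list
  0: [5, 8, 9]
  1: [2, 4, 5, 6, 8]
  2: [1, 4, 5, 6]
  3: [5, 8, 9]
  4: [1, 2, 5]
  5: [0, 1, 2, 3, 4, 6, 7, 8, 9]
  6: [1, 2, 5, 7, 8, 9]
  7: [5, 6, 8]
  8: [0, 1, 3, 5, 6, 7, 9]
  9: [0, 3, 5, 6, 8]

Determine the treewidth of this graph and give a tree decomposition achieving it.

Each bag holds 4 vertices, so the decomposition has width 3, which upper-bounds the treewidth. Conversely, {0, 5, 8, 9} is a clique of size 4, and the vertices of any clique must share a bag in every tree decomposition; so some bag has ≥ 4 vertices and tw(G) ≥ 3. Hence tw(G) = 3 exactly.

Treewidth 3.
One such decomposition:
Bags: B1 = {5, 6, 8, 9}  B2 = {5, 6, 7, 8}  B3 = {3, 5, 8, 9}  B4 = {1, 5, 6, 8}  B5 = {1, 2, 5, 6}  B6 = {1, 2, 4, 5}  B7 = {0, 5, 8, 9}
Tree: B1–B2, B1–B3, B1–B4, B4–B5, B5–B6, B1–B7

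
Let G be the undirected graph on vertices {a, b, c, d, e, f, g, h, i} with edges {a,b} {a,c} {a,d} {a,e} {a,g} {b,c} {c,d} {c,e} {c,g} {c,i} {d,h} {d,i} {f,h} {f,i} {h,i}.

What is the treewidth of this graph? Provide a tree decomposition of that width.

The largest bag has 3 vertices, giving width 2; this decomposition certifies tw(G) ≤ 2. Conversely, {d, h, i} is a clique of size 3, and the vertices of any clique must share a bag in every tree decomposition; so some bag has ≥ 3 vertices and tw(G) ≥ 2. Combining the bounds, tw(G) = 2.

Treewidth 2.
One such decomposition:
Bags: B1 = {a, c, g}  B2 = {a, b, c}  B3 = {a, c, d}  B4 = {a, c, e}  B5 = {c, d, i}  B6 = {d, h, i}  B7 = {f, h, i}
Tree: B1–B2, B2–B3, B2–B4, B3–B5, B5–B6, B6–B7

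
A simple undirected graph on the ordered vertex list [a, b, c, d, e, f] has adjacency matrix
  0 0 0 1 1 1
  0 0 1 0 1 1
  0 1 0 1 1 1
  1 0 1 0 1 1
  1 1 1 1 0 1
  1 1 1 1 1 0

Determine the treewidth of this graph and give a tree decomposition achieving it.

The largest bag has 4 vertices, giving width 3; this decomposition certifies tw(G) ≤ 3. On the other hand G contains the 4-clique {c, d, e, f}. A clique must lie in a single bag of any decomposition, so no decomposition can have width below 3. Hence tw(G) = 3 exactly.

Treewidth 3.
One optimal decomposition is:
Bags: B1 = {c, d, e, f}  B2 = {a, d, e, f}  B3 = {b, c, e, f}
Tree: B1–B2, B1–B3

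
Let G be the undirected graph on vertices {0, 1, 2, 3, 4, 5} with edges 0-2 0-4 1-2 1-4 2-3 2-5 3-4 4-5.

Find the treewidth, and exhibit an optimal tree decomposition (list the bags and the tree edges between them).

Treewidth 2.
One optimal decomposition is:
Bags: B1 = {2, 4, 5}  B2 = {1, 2, 4}  B3 = {0, 2, 4}  B4 = {2, 3, 4}
Tree: B1–B2, B2–B3, B3–B4

Every bag has size at most 3, so the width is 3 − 1 = 2 and tw(G) ≤ 2. Since 2–5–4–1–2 is a cycle in G, G is not acyclic. Forests are exactly the graphs of treewidth ≤ 1, so tw(G) ≥ 2. The upper and lower bounds meet at 2, so that is the treewidth.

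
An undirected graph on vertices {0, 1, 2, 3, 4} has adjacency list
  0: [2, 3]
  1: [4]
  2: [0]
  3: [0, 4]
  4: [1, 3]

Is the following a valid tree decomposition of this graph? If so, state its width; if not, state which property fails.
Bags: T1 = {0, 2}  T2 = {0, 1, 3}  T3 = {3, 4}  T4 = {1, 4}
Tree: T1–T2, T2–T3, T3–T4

A tree decomposition must satisfy three properties: every vertex lies in some bag; for every edge, both endpoints lie together in some bag; and for every vertex, the bags containing it form a connected subtree. Here bags containing vertex 1 are not connected in the tree, so the decomposition is invalid.

No — bags containing vertex 1 are not connected in the tree.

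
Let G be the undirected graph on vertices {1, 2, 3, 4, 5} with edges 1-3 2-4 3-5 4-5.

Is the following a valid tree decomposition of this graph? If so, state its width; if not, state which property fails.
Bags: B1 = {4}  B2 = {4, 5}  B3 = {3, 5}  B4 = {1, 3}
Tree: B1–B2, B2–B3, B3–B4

A tree decomposition must satisfy three properties: every vertex lies in some bag; for every edge, both endpoints lie together in some bag; and for every vertex, the bags containing it form a connected subtree. Here vertex 2 appears in no bag, so the decomposition is invalid.

No — vertex 2 appears in no bag.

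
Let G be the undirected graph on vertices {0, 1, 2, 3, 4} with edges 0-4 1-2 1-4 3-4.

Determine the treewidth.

A width-1 tree decomposition is:
Bags: B1 = {1, 4}  B2 = {1, 2}  B3 = {3, 4}  B4 = {0, 4}
Tree: B1–B2, B1–B3, B3–B4
The largest bag has 2 vertices, giving width 1; this decomposition certifies tw(G) ≤ 1. Any graph with an edge has treewidth ≥ 1, and G has the edge 1–4. Hence tw(G) = 1 exactly.

1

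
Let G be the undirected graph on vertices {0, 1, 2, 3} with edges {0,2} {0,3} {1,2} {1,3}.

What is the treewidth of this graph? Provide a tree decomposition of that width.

Treewidth 2.
Bags: B1 = {0, 1, 2}  B2 = {0, 1, 3}
Tree: B1–B2

The largest bag has 3 vertices, giving width 2; this decomposition certifies tw(G) ≤ 2. The edges 0–2–1–3–0 form a cycle, so G is not a tree and its treewidth is at least 2. Combining the bounds, tw(G) = 2.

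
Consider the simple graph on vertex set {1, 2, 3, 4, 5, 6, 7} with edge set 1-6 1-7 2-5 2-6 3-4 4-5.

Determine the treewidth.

A width-1 tree decomposition is:
Bags: B1 = {3, 4}  B2 = {4, 5}  B3 = {2, 5}  B4 = {2, 6}  B5 = {1, 6}  B6 = {1, 7}
Tree: B1–B2, B2–B3, B3–B4, B4–B5, B5–B6
Every bag has size at most 2, so the width is 2 − 1 = 1 and tw(G) ≤ 1. Since G has at least one edge (e.g. 3–4), it is not an edgeless graph, so tw(G) ≥ 1. Therefore the treewidth is 1.

1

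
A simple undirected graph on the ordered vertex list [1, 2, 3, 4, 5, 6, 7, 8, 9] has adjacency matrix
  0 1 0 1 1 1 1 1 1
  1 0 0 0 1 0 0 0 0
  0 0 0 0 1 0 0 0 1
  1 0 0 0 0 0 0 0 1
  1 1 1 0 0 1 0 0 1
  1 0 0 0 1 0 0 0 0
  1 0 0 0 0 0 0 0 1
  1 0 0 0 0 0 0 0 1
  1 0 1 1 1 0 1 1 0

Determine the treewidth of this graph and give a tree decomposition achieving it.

Treewidth 2.
One such decomposition:
Bags: B1 = {1, 4, 9}  B2 = {1, 5, 9}  B3 = {1, 2, 5}  B4 = {3, 5, 9}  B5 = {1, 8, 9}  B6 = {1, 5, 6}  B7 = {1, 7, 9}
Tree: B1–B2, B2–B3, B2–B4, B1–B5, B3–B6, B2–B7

Every bag has size at most 3, so the width is 3 − 1 = 2 and tw(G) ≤ 2. For the lower bound, the 3 vertices {1, 8, 9} are pairwise adjacent, and any tree decomposition puts a clique entirely inside one bag — forcing width ≥ 2. Combining the bounds, tw(G) = 2.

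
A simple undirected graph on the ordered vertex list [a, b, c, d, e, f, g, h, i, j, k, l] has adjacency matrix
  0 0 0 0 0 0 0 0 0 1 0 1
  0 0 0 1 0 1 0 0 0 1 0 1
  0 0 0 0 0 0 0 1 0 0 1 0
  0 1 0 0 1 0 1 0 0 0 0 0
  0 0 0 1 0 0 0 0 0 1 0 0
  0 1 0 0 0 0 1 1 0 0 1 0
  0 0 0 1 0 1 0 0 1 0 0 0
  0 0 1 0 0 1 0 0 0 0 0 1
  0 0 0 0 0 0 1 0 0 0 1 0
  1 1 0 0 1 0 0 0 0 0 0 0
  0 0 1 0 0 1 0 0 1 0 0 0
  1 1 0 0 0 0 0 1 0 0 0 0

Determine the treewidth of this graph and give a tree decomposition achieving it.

The largest bag has 4 vertices, giving width 3; this decomposition certifies tw(G) ≤ 3. For the lower bound: the 4 vertex sets {c,i,k}, {g}, {f}, {b,d,h,l} are disjoint, each induces a connected subgraph, and every pair is joined by at least one edge of G. Contracting each set to a single vertex therefore yields K_{4} as a minor, and since treewidth is minor-monotone, tw(G) ≥ tw(K_{4}) = 3. Therefore the treewidth is 3.

Treewidth 3.
One such decomposition:
Bags: B1 = {c, g, i, k}  B2 = {c, f, g, k}  B3 = {c, f, g, h}  B4 = {d, f, g, h}  B5 = {b, d, f, h}  B6 = {b, d, h, l}  B7 = {b, d, e, l}  B8 = {b, e, j, l}  B9 = {a, e, j, l}
Tree: B1–B2, B2–B3, B3–B4, B4–B5, B5–B6, B6–B7, B7–B8, B8–B9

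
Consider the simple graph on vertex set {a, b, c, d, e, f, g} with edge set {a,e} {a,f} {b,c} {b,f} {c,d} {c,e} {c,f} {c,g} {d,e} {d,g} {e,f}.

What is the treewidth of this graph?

2

A width-2 tree decomposition is:
Bags: B1 = {c, e, f}  B2 = {a, e, f}  B3 = {b, c, f}  B4 = {c, d, e}  B5 = {c, d, g}
Tree: B1–B2, B1–B3, B1–B4, B4–B5
Every bag has size at most 3, so the width is 3 − 1 = 2 and tw(G) ≤ 2. Conversely, {c, d, g} is a clique of size 3, and the vertices of any clique must share a bag in every tree decomposition; so some bag has ≥ 3 vertices and tw(G) ≥ 2. Hence tw(G) = 2 exactly.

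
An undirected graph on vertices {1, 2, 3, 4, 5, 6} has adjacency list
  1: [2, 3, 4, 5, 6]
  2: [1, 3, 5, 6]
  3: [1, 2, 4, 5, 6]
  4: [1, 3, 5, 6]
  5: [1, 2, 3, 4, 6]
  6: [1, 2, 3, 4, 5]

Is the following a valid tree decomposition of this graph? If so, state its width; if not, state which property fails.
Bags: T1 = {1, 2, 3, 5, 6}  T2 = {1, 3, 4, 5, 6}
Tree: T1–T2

Yes; width 4.

Vertex coverage: the bags together contain {1, 2, 3, 4, 5, 6}, the full vertex set. Edge coverage: each edge of G has both endpoints in at least one bag. Running intersection: for every vertex, the bags containing it form a connected subtree. All three properties hold, so this is a valid tree decomposition of width max|bag| − 1 = 4, and hence tw(G) ≤ 4.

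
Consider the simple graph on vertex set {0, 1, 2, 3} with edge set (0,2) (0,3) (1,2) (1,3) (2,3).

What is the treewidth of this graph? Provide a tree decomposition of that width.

The largest bag has 3 vertices, giving width 2; this decomposition certifies tw(G) ≤ 2. For the lower bound, the 3 vertices {0, 2, 3} are pairwise adjacent, and any tree decomposition puts a clique entirely inside one bag — forcing width ≥ 2. Therefore the treewidth is 2.

Treewidth 2.
One such decomposition:
Bags: B1 = {0, 2, 3}  B2 = {1, 2, 3}
Tree: B1–B2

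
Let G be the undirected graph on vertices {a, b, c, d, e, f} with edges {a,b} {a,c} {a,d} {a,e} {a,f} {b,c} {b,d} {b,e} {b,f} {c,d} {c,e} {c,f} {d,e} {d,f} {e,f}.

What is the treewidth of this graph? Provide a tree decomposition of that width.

A single bag containing all 6 vertices is trivially a valid decomposition of width 5. On the other hand G contains the 6-clique {a, b, c, d, e, f}. A clique must lie in a single bag of any decomposition, so no decomposition can have width below 5. Combining the bounds, tw(G) = 5.

Treewidth 5.
One optimal decomposition is:
Bags: B1 = {a, b, c, d, e, f}
Tree: (single bag)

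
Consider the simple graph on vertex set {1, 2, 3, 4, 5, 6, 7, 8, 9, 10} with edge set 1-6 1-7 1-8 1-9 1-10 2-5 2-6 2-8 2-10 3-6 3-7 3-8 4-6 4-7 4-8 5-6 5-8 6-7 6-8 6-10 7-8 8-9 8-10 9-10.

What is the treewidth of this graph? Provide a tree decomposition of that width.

Treewidth 3.
One optimal decomposition is:
Bags: B1 = {3, 6, 7, 8}  B2 = {1, 6, 7, 8}  B3 = {1, 6, 8, 10}  B4 = {1, 8, 9, 10}  B5 = {4, 6, 7, 8}  B6 = {2, 6, 8, 10}  B7 = {2, 5, 6, 8}
Tree: B1–B2, B2–B3, B3–B4, B2–B5, B3–B6, B6–B7

Every bag has size at most 4, so the width is 4 − 1 = 3 and tw(G) ≤ 3. Conversely, {1, 8, 9, 10} is a clique of size 4, and the vertices of any clique must share a bag in every tree decomposition; so some bag has ≥ 4 vertices and tw(G) ≥ 3. The upper and lower bounds meet at 3, so that is the treewidth.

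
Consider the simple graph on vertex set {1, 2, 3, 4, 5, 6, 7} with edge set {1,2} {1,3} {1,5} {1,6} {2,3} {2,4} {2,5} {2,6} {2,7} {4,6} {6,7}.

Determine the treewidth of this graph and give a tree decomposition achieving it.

Every bag has size at most 3, so the width is 3 − 1 = 2 and tw(G) ≤ 2. On the other hand G contains the 3-clique {1, 2, 3}. A clique must lie in a single bag of any decomposition, so no decomposition can have width below 2. Combining the bounds, tw(G) = 2.

Treewidth 2.
One such decomposition:
Bags: B1 = {1, 2, 6}  B2 = {1, 2, 5}  B3 = {1, 2, 3}  B4 = {2, 6, 7}  B5 = {2, 4, 6}
Tree: B1–B2, B2–B3, B1–B4, B4–B5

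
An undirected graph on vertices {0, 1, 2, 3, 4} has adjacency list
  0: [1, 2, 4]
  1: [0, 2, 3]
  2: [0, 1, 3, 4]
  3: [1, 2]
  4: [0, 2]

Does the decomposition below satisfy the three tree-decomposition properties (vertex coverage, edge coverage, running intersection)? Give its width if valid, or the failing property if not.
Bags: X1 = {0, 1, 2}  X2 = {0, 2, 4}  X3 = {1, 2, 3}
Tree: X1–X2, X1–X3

Every vertex of G appears in some bag (union = {0, 1, 2, 3, 4}); every edge is covered by a bag; and for each vertex v the set of bags containing v is connected in the bag tree. The decomposition is therefore valid. The largest bag has 3 vertices, so the width is 2.

Yes; width 2.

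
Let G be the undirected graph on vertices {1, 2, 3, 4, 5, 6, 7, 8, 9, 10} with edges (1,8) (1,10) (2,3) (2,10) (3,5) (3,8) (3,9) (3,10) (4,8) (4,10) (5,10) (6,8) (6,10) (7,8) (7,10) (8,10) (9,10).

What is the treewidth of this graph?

A width-2 tree decomposition is:
Bags: B1 = {6, 8, 10}  B2 = {3, 8, 10}  B3 = {1, 8, 10}  B4 = {4, 8, 10}  B5 = {2, 3, 10}  B6 = {3, 9, 10}  B7 = {7, 8, 10}  B8 = {3, 5, 10}
Tree: B1–B2, B1–B3, B1–B4, B2–B5, B5–B6, B3–B7, B2–B8
The largest bag has 3 vertices, giving width 2; this decomposition certifies tw(G) ≤ 2. For the lower bound, the 3 vertices {1, 8, 10} are pairwise adjacent, and any tree decomposition puts a clique entirely inside one bag — forcing width ≥ 2. Combining the bounds, tw(G) = 2.

2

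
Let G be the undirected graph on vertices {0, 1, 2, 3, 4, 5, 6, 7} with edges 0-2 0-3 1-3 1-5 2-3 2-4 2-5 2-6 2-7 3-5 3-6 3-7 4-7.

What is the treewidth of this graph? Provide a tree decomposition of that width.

Each bag holds 3 vertices, so the decomposition has width 2, which upper-bounds the treewidth. For the lower bound, the 3 vertices {1, 3, 5} are pairwise adjacent, and any tree decomposition puts a clique entirely inside one bag — forcing width ≥ 2. Combining the bounds, tw(G) = 2.

Treewidth 2.
Bags: B1 = {2, 3, 5}  B2 = {0, 2, 3}  B3 = {2, 3, 7}  B4 = {1, 3, 5}  B5 = {2, 4, 7}  B6 = {2, 3, 6}
Tree: B1–B2, B2–B3, B1–B4, B3–B5, B2–B6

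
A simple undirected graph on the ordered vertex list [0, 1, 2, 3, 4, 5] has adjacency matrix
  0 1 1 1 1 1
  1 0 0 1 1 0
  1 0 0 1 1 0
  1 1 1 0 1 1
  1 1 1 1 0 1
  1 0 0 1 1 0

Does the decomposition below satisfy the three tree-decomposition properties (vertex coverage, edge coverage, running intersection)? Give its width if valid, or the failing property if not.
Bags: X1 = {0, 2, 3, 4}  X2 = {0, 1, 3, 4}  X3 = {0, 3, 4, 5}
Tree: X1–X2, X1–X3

Yes; width 3.

Checking the three conditions: (i) the bags cover all of {0, 1, 2, 3, 4, 5}; (ii) for each edge, some bag contains both endpoints; (iii) the bags containing any fixed vertex form a subtree. All hold, so the decomposition is valid with width 4 − 1 = 3.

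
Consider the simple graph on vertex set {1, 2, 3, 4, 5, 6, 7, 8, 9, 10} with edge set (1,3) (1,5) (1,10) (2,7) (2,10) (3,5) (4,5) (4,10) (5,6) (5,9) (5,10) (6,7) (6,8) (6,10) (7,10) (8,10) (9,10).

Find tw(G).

2

A width-2 tree decomposition is:
Bags: B1 = {1, 5, 10}  B2 = {5, 6, 10}  B3 = {1, 3, 5}  B4 = {5, 9, 10}  B5 = {4, 5, 10}  B6 = {6, 7, 10}  B7 = {2, 7, 10}  B8 = {6, 8, 10}
Tree: B1–B2, B1–B3, B1–B4, B1–B5, B2–B6, B6–B7, B2–B8
Each bag holds 3 vertices, so the decomposition has width 2, which upper-bounds the treewidth. For the lower bound, the 3 vertices {6, 8, 10} are pairwise adjacent, and any tree decomposition puts a clique entirely inside one bag — forcing width ≥ 2. Therefore the treewidth is 2.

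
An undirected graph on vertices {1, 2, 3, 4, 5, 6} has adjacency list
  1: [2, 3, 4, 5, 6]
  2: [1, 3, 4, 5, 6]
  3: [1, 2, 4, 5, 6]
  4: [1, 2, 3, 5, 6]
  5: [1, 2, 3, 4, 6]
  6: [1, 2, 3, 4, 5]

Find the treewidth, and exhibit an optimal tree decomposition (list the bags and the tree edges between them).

A single bag containing all 6 vertices is trivially a valid decomposition of width 5. For the lower bound, the 6 vertices {1, 2, 3, 4, 5, 6} are pairwise adjacent, and any tree decomposition puts a clique entirely inside one bag — forcing width ≥ 5. The upper and lower bounds meet at 5, so that is the treewidth.

Treewidth 5.
One optimal decomposition is:
Bags: B1 = {1, 2, 3, 4, 5, 6}
Tree: (single bag)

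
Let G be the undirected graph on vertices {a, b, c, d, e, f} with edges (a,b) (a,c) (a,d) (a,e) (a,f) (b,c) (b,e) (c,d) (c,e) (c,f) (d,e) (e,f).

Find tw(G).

A width-3 tree decomposition is:
Bags: B1 = {a, b, c, e}  B2 = {a, c, d, e}  B3 = {a, c, e, f}
Tree: B1–B2, B1–B3
The largest bag has 4 vertices, giving width 3; this decomposition certifies tw(G) ≤ 3. For the lower bound, the 4 vertices {a, c, d, e} are pairwise adjacent, and any tree decomposition puts a clique entirely inside one bag — forcing width ≥ 3. The upper and lower bounds meet at 3, so that is the treewidth.

3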